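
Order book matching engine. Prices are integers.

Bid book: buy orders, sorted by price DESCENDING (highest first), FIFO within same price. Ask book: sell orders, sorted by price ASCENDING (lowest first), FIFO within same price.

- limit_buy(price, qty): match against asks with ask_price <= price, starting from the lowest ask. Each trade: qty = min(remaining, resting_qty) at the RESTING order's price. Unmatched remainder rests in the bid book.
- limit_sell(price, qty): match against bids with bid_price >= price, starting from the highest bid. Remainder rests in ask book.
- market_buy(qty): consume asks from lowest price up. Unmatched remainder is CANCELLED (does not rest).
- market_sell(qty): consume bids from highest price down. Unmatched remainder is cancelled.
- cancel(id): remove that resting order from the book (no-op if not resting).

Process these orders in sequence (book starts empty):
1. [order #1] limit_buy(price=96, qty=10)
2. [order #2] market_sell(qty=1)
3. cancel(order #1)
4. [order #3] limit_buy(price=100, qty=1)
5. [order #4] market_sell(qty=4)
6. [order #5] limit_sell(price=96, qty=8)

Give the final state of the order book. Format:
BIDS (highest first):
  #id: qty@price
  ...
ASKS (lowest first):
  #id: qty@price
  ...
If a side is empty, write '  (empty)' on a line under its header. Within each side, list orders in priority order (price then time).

Answer: BIDS (highest first):
  (empty)
ASKS (lowest first):
  #5: 8@96

Derivation:
After op 1 [order #1] limit_buy(price=96, qty=10): fills=none; bids=[#1:10@96] asks=[-]
After op 2 [order #2] market_sell(qty=1): fills=#1x#2:1@96; bids=[#1:9@96] asks=[-]
After op 3 cancel(order #1): fills=none; bids=[-] asks=[-]
After op 4 [order #3] limit_buy(price=100, qty=1): fills=none; bids=[#3:1@100] asks=[-]
After op 5 [order #4] market_sell(qty=4): fills=#3x#4:1@100; bids=[-] asks=[-]
After op 6 [order #5] limit_sell(price=96, qty=8): fills=none; bids=[-] asks=[#5:8@96]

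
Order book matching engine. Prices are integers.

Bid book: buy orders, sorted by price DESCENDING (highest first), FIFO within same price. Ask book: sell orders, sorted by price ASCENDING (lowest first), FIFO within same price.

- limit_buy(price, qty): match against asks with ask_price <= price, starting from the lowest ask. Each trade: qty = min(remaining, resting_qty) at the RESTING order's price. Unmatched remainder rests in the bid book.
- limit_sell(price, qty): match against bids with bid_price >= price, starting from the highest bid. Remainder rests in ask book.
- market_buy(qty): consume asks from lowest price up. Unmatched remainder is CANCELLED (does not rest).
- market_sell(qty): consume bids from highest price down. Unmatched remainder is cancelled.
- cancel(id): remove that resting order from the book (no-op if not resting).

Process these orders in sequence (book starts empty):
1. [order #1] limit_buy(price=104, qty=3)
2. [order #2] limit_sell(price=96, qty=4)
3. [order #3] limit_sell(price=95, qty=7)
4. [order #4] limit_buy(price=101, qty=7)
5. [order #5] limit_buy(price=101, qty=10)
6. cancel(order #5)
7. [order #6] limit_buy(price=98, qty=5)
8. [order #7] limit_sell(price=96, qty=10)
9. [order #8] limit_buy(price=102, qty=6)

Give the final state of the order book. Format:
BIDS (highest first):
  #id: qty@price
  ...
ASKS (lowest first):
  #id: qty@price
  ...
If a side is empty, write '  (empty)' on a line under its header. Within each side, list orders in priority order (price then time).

Answer: BIDS (highest first):
  #8: 1@102
ASKS (lowest first):
  (empty)

Derivation:
After op 1 [order #1] limit_buy(price=104, qty=3): fills=none; bids=[#1:3@104] asks=[-]
After op 2 [order #2] limit_sell(price=96, qty=4): fills=#1x#2:3@104; bids=[-] asks=[#2:1@96]
After op 3 [order #3] limit_sell(price=95, qty=7): fills=none; bids=[-] asks=[#3:7@95 #2:1@96]
After op 4 [order #4] limit_buy(price=101, qty=7): fills=#4x#3:7@95; bids=[-] asks=[#2:1@96]
After op 5 [order #5] limit_buy(price=101, qty=10): fills=#5x#2:1@96; bids=[#5:9@101] asks=[-]
After op 6 cancel(order #5): fills=none; bids=[-] asks=[-]
After op 7 [order #6] limit_buy(price=98, qty=5): fills=none; bids=[#6:5@98] asks=[-]
After op 8 [order #7] limit_sell(price=96, qty=10): fills=#6x#7:5@98; bids=[-] asks=[#7:5@96]
After op 9 [order #8] limit_buy(price=102, qty=6): fills=#8x#7:5@96; bids=[#8:1@102] asks=[-]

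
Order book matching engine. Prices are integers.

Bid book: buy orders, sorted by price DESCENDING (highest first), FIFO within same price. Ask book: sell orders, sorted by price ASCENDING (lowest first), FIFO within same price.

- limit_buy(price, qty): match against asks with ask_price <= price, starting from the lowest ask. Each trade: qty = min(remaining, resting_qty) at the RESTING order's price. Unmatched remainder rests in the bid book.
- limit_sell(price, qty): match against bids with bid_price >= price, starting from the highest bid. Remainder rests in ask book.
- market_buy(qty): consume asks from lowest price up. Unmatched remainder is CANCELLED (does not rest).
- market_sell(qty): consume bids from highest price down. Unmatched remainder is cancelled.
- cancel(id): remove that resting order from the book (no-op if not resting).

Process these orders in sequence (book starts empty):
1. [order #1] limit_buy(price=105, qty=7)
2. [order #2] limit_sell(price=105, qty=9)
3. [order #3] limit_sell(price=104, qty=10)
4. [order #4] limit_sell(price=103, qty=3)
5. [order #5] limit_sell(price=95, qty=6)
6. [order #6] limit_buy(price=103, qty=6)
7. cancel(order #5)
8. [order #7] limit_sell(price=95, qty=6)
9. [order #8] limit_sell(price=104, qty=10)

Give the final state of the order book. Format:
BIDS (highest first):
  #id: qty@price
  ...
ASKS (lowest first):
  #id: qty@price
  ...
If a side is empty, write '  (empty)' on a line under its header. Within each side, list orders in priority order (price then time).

Answer: BIDS (highest first):
  (empty)
ASKS (lowest first):
  #7: 6@95
  #4: 3@103
  #3: 10@104
  #8: 10@104
  #2: 2@105

Derivation:
After op 1 [order #1] limit_buy(price=105, qty=7): fills=none; bids=[#1:7@105] asks=[-]
After op 2 [order #2] limit_sell(price=105, qty=9): fills=#1x#2:7@105; bids=[-] asks=[#2:2@105]
After op 3 [order #3] limit_sell(price=104, qty=10): fills=none; bids=[-] asks=[#3:10@104 #2:2@105]
After op 4 [order #4] limit_sell(price=103, qty=3): fills=none; bids=[-] asks=[#4:3@103 #3:10@104 #2:2@105]
After op 5 [order #5] limit_sell(price=95, qty=6): fills=none; bids=[-] asks=[#5:6@95 #4:3@103 #3:10@104 #2:2@105]
After op 6 [order #6] limit_buy(price=103, qty=6): fills=#6x#5:6@95; bids=[-] asks=[#4:3@103 #3:10@104 #2:2@105]
After op 7 cancel(order #5): fills=none; bids=[-] asks=[#4:3@103 #3:10@104 #2:2@105]
After op 8 [order #7] limit_sell(price=95, qty=6): fills=none; bids=[-] asks=[#7:6@95 #4:3@103 #3:10@104 #2:2@105]
After op 9 [order #8] limit_sell(price=104, qty=10): fills=none; bids=[-] asks=[#7:6@95 #4:3@103 #3:10@104 #8:10@104 #2:2@105]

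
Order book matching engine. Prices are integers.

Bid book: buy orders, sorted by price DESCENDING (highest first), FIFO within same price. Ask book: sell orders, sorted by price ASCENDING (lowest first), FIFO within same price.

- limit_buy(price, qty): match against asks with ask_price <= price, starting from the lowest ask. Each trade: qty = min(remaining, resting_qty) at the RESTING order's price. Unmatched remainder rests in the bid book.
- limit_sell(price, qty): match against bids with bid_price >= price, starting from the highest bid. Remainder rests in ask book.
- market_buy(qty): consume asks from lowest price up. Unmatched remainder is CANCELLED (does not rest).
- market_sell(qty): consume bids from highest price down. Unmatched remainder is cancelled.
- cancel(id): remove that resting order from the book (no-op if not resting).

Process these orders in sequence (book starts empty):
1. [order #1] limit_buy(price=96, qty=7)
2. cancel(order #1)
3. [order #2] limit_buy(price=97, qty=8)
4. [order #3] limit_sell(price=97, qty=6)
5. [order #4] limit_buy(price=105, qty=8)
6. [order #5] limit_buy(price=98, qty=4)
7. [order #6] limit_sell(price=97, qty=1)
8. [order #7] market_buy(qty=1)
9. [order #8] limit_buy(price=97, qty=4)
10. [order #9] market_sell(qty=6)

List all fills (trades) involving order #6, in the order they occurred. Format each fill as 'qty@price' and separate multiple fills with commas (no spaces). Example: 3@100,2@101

Answer: 1@105

Derivation:
After op 1 [order #1] limit_buy(price=96, qty=7): fills=none; bids=[#1:7@96] asks=[-]
After op 2 cancel(order #1): fills=none; bids=[-] asks=[-]
After op 3 [order #2] limit_buy(price=97, qty=8): fills=none; bids=[#2:8@97] asks=[-]
After op 4 [order #3] limit_sell(price=97, qty=6): fills=#2x#3:6@97; bids=[#2:2@97] asks=[-]
After op 5 [order #4] limit_buy(price=105, qty=8): fills=none; bids=[#4:8@105 #2:2@97] asks=[-]
After op 6 [order #5] limit_buy(price=98, qty=4): fills=none; bids=[#4:8@105 #5:4@98 #2:2@97] asks=[-]
After op 7 [order #6] limit_sell(price=97, qty=1): fills=#4x#6:1@105; bids=[#4:7@105 #5:4@98 #2:2@97] asks=[-]
After op 8 [order #7] market_buy(qty=1): fills=none; bids=[#4:7@105 #5:4@98 #2:2@97] asks=[-]
After op 9 [order #8] limit_buy(price=97, qty=4): fills=none; bids=[#4:7@105 #5:4@98 #2:2@97 #8:4@97] asks=[-]
After op 10 [order #9] market_sell(qty=6): fills=#4x#9:6@105; bids=[#4:1@105 #5:4@98 #2:2@97 #8:4@97] asks=[-]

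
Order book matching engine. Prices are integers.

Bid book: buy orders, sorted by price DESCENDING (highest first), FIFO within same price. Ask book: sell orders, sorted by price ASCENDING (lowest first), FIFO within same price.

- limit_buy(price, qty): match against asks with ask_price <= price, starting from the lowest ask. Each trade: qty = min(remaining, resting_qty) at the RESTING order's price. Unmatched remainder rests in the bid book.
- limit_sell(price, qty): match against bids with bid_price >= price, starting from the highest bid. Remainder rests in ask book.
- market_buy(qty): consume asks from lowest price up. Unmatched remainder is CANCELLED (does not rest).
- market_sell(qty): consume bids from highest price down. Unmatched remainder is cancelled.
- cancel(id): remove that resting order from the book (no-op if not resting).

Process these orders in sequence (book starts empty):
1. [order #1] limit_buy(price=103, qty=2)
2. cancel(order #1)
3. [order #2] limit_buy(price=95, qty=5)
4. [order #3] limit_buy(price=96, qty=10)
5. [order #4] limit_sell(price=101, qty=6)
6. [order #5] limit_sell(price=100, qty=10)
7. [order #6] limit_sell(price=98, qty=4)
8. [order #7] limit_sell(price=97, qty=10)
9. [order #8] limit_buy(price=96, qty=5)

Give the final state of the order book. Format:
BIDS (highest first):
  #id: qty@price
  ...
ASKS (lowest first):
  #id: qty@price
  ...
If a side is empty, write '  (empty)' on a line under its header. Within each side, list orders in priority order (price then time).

After op 1 [order #1] limit_buy(price=103, qty=2): fills=none; bids=[#1:2@103] asks=[-]
After op 2 cancel(order #1): fills=none; bids=[-] asks=[-]
After op 3 [order #2] limit_buy(price=95, qty=5): fills=none; bids=[#2:5@95] asks=[-]
After op 4 [order #3] limit_buy(price=96, qty=10): fills=none; bids=[#3:10@96 #2:5@95] asks=[-]
After op 5 [order #4] limit_sell(price=101, qty=6): fills=none; bids=[#3:10@96 #2:5@95] asks=[#4:6@101]
After op 6 [order #5] limit_sell(price=100, qty=10): fills=none; bids=[#3:10@96 #2:5@95] asks=[#5:10@100 #4:6@101]
After op 7 [order #6] limit_sell(price=98, qty=4): fills=none; bids=[#3:10@96 #2:5@95] asks=[#6:4@98 #5:10@100 #4:6@101]
After op 8 [order #7] limit_sell(price=97, qty=10): fills=none; bids=[#3:10@96 #2:5@95] asks=[#7:10@97 #6:4@98 #5:10@100 #4:6@101]
After op 9 [order #8] limit_buy(price=96, qty=5): fills=none; bids=[#3:10@96 #8:5@96 #2:5@95] asks=[#7:10@97 #6:4@98 #5:10@100 #4:6@101]

Answer: BIDS (highest first):
  #3: 10@96
  #8: 5@96
  #2: 5@95
ASKS (lowest first):
  #7: 10@97
  #6: 4@98
  #5: 10@100
  #4: 6@101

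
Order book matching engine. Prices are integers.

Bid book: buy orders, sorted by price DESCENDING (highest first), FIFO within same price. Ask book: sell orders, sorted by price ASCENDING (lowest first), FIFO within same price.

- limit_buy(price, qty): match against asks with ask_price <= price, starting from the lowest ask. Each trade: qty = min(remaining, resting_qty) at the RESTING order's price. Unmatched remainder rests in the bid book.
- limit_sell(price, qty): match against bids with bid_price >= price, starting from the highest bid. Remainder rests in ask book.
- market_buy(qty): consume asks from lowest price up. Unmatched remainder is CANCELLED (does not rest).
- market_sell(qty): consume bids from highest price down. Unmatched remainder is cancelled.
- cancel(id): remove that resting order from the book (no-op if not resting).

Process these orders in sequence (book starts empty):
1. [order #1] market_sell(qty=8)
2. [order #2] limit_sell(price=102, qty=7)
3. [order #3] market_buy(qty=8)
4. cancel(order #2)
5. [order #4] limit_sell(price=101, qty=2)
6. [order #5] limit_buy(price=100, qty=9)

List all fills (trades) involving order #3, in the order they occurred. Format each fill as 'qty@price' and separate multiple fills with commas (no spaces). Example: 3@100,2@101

Answer: 7@102

Derivation:
After op 1 [order #1] market_sell(qty=8): fills=none; bids=[-] asks=[-]
After op 2 [order #2] limit_sell(price=102, qty=7): fills=none; bids=[-] asks=[#2:7@102]
After op 3 [order #3] market_buy(qty=8): fills=#3x#2:7@102; bids=[-] asks=[-]
After op 4 cancel(order #2): fills=none; bids=[-] asks=[-]
After op 5 [order #4] limit_sell(price=101, qty=2): fills=none; bids=[-] asks=[#4:2@101]
After op 6 [order #5] limit_buy(price=100, qty=9): fills=none; bids=[#5:9@100] asks=[#4:2@101]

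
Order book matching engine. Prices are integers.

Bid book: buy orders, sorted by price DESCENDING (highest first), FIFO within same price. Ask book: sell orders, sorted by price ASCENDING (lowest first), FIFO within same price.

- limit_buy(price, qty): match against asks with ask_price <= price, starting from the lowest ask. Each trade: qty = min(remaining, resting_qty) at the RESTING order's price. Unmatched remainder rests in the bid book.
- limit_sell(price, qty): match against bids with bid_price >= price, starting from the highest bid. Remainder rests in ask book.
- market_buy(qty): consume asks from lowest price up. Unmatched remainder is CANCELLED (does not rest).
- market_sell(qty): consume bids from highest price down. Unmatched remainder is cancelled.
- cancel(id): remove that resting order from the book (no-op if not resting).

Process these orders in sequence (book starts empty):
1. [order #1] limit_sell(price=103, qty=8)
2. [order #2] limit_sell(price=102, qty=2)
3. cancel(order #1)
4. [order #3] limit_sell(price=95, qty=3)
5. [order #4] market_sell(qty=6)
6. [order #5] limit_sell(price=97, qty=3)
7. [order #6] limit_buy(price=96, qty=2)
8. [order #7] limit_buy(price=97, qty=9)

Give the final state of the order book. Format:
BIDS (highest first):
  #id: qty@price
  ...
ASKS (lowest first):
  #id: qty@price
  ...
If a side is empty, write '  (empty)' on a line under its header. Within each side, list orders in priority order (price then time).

After op 1 [order #1] limit_sell(price=103, qty=8): fills=none; bids=[-] asks=[#1:8@103]
After op 2 [order #2] limit_sell(price=102, qty=2): fills=none; bids=[-] asks=[#2:2@102 #1:8@103]
After op 3 cancel(order #1): fills=none; bids=[-] asks=[#2:2@102]
After op 4 [order #3] limit_sell(price=95, qty=3): fills=none; bids=[-] asks=[#3:3@95 #2:2@102]
After op 5 [order #4] market_sell(qty=6): fills=none; bids=[-] asks=[#3:3@95 #2:2@102]
After op 6 [order #5] limit_sell(price=97, qty=3): fills=none; bids=[-] asks=[#3:3@95 #5:3@97 #2:2@102]
After op 7 [order #6] limit_buy(price=96, qty=2): fills=#6x#3:2@95; bids=[-] asks=[#3:1@95 #5:3@97 #2:2@102]
After op 8 [order #7] limit_buy(price=97, qty=9): fills=#7x#3:1@95 #7x#5:3@97; bids=[#7:5@97] asks=[#2:2@102]

Answer: BIDS (highest first):
  #7: 5@97
ASKS (lowest first):
  #2: 2@102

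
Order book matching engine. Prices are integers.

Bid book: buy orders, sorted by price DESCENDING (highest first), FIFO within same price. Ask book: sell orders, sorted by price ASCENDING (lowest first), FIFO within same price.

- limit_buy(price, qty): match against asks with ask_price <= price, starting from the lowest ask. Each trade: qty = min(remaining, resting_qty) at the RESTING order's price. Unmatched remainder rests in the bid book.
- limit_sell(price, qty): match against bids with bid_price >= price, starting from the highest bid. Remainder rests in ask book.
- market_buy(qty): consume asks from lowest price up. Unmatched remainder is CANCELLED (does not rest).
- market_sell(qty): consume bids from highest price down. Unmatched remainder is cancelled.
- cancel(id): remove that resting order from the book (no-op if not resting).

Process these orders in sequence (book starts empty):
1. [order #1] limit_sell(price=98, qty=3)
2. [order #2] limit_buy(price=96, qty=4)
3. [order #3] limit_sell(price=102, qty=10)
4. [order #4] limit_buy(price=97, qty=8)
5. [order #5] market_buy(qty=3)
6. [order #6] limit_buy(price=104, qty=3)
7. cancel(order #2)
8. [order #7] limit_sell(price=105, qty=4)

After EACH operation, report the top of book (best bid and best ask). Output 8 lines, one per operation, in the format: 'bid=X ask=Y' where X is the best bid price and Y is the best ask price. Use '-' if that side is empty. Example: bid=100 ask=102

After op 1 [order #1] limit_sell(price=98, qty=3): fills=none; bids=[-] asks=[#1:3@98]
After op 2 [order #2] limit_buy(price=96, qty=4): fills=none; bids=[#2:4@96] asks=[#1:3@98]
After op 3 [order #3] limit_sell(price=102, qty=10): fills=none; bids=[#2:4@96] asks=[#1:3@98 #3:10@102]
After op 4 [order #4] limit_buy(price=97, qty=8): fills=none; bids=[#4:8@97 #2:4@96] asks=[#1:3@98 #3:10@102]
After op 5 [order #5] market_buy(qty=3): fills=#5x#1:3@98; bids=[#4:8@97 #2:4@96] asks=[#3:10@102]
After op 6 [order #6] limit_buy(price=104, qty=3): fills=#6x#3:3@102; bids=[#4:8@97 #2:4@96] asks=[#3:7@102]
After op 7 cancel(order #2): fills=none; bids=[#4:8@97] asks=[#3:7@102]
After op 8 [order #7] limit_sell(price=105, qty=4): fills=none; bids=[#4:8@97] asks=[#3:7@102 #7:4@105]

Answer: bid=- ask=98
bid=96 ask=98
bid=96 ask=98
bid=97 ask=98
bid=97 ask=102
bid=97 ask=102
bid=97 ask=102
bid=97 ask=102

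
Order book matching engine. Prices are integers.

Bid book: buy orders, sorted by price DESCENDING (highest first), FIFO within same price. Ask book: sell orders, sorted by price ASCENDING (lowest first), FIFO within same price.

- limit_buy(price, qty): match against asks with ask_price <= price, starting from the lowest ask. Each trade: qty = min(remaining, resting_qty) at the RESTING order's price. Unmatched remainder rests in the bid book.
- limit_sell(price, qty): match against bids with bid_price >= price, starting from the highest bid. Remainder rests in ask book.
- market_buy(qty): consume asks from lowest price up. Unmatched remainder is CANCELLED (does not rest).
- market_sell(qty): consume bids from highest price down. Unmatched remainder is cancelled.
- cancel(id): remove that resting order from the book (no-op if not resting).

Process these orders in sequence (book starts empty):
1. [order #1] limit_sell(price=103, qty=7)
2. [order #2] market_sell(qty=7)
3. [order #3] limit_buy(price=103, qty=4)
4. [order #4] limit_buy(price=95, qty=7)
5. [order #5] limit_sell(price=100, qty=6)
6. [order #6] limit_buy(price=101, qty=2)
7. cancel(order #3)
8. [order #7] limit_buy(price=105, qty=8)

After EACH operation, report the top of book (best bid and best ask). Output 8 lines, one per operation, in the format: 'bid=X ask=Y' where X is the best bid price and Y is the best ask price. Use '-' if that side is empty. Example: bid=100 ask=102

Answer: bid=- ask=103
bid=- ask=103
bid=- ask=103
bid=95 ask=103
bid=95 ask=100
bid=95 ask=100
bid=95 ask=100
bid=105 ask=-

Derivation:
After op 1 [order #1] limit_sell(price=103, qty=7): fills=none; bids=[-] asks=[#1:7@103]
After op 2 [order #2] market_sell(qty=7): fills=none; bids=[-] asks=[#1:7@103]
After op 3 [order #3] limit_buy(price=103, qty=4): fills=#3x#1:4@103; bids=[-] asks=[#1:3@103]
After op 4 [order #4] limit_buy(price=95, qty=7): fills=none; bids=[#4:7@95] asks=[#1:3@103]
After op 5 [order #5] limit_sell(price=100, qty=6): fills=none; bids=[#4:7@95] asks=[#5:6@100 #1:3@103]
After op 6 [order #6] limit_buy(price=101, qty=2): fills=#6x#5:2@100; bids=[#4:7@95] asks=[#5:4@100 #1:3@103]
After op 7 cancel(order #3): fills=none; bids=[#4:7@95] asks=[#5:4@100 #1:3@103]
After op 8 [order #7] limit_buy(price=105, qty=8): fills=#7x#5:4@100 #7x#1:3@103; bids=[#7:1@105 #4:7@95] asks=[-]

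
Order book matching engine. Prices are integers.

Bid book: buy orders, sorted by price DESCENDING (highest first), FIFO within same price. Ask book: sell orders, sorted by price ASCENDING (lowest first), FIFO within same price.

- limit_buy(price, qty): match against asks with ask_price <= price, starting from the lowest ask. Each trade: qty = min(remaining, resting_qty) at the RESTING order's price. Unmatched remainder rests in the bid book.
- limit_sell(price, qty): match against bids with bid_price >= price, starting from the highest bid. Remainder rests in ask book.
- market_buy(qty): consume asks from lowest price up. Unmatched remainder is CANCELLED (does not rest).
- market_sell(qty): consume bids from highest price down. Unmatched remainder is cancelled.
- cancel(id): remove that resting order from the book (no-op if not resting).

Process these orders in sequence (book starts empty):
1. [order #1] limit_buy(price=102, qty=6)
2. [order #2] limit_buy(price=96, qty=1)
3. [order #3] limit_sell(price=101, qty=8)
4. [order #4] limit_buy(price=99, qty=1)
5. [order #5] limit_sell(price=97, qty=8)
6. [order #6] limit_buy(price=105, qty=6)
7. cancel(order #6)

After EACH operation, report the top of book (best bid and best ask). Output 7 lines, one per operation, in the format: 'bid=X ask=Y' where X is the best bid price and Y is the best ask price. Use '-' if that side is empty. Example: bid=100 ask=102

Answer: bid=102 ask=-
bid=102 ask=-
bid=96 ask=101
bid=99 ask=101
bid=96 ask=97
bid=96 ask=97
bid=96 ask=97

Derivation:
After op 1 [order #1] limit_buy(price=102, qty=6): fills=none; bids=[#1:6@102] asks=[-]
After op 2 [order #2] limit_buy(price=96, qty=1): fills=none; bids=[#1:6@102 #2:1@96] asks=[-]
After op 3 [order #3] limit_sell(price=101, qty=8): fills=#1x#3:6@102; bids=[#2:1@96] asks=[#3:2@101]
After op 4 [order #4] limit_buy(price=99, qty=1): fills=none; bids=[#4:1@99 #2:1@96] asks=[#3:2@101]
After op 5 [order #5] limit_sell(price=97, qty=8): fills=#4x#5:1@99; bids=[#2:1@96] asks=[#5:7@97 #3:2@101]
After op 6 [order #6] limit_buy(price=105, qty=6): fills=#6x#5:6@97; bids=[#2:1@96] asks=[#5:1@97 #3:2@101]
After op 7 cancel(order #6): fills=none; bids=[#2:1@96] asks=[#5:1@97 #3:2@101]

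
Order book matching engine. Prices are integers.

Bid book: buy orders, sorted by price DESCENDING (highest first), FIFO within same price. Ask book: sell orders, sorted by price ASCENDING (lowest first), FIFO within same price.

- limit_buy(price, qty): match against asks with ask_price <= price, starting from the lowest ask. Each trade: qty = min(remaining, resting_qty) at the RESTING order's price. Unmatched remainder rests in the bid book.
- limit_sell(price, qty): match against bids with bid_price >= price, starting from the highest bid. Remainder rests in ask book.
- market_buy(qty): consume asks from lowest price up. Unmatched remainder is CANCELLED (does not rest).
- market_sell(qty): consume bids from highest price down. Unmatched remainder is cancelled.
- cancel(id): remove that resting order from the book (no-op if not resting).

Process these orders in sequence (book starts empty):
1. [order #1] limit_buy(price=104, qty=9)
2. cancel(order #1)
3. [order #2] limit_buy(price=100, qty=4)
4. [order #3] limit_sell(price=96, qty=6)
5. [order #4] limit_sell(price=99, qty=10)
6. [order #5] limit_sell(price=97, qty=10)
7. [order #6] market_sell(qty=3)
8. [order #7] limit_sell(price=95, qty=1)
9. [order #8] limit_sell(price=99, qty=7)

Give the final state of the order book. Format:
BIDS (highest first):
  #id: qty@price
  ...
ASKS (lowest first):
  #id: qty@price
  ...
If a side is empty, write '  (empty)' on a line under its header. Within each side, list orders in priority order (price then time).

After op 1 [order #1] limit_buy(price=104, qty=9): fills=none; bids=[#1:9@104] asks=[-]
After op 2 cancel(order #1): fills=none; bids=[-] asks=[-]
After op 3 [order #2] limit_buy(price=100, qty=4): fills=none; bids=[#2:4@100] asks=[-]
After op 4 [order #3] limit_sell(price=96, qty=6): fills=#2x#3:4@100; bids=[-] asks=[#3:2@96]
After op 5 [order #4] limit_sell(price=99, qty=10): fills=none; bids=[-] asks=[#3:2@96 #4:10@99]
After op 6 [order #5] limit_sell(price=97, qty=10): fills=none; bids=[-] asks=[#3:2@96 #5:10@97 #4:10@99]
After op 7 [order #6] market_sell(qty=3): fills=none; bids=[-] asks=[#3:2@96 #5:10@97 #4:10@99]
After op 8 [order #7] limit_sell(price=95, qty=1): fills=none; bids=[-] asks=[#7:1@95 #3:2@96 #5:10@97 #4:10@99]
After op 9 [order #8] limit_sell(price=99, qty=7): fills=none; bids=[-] asks=[#7:1@95 #3:2@96 #5:10@97 #4:10@99 #8:7@99]

Answer: BIDS (highest first):
  (empty)
ASKS (lowest first):
  #7: 1@95
  #3: 2@96
  #5: 10@97
  #4: 10@99
  #8: 7@99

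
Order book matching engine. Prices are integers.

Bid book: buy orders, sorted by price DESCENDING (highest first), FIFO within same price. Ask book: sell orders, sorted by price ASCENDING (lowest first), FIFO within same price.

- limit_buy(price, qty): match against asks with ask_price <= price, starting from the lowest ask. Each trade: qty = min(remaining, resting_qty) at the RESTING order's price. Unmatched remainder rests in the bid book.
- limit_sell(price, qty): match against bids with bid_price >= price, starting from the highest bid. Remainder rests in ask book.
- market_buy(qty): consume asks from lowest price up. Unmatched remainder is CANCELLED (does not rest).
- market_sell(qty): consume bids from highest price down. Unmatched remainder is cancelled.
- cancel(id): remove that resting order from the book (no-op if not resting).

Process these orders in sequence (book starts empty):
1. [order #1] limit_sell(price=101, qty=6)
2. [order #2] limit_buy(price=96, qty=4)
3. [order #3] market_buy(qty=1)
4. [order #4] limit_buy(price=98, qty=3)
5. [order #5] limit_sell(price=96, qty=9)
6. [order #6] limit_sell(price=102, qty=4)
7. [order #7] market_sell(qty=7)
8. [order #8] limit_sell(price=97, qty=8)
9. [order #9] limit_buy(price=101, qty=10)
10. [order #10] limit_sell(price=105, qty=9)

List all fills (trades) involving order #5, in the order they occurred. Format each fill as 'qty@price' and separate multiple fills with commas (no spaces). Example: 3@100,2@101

After op 1 [order #1] limit_sell(price=101, qty=6): fills=none; bids=[-] asks=[#1:6@101]
After op 2 [order #2] limit_buy(price=96, qty=4): fills=none; bids=[#2:4@96] asks=[#1:6@101]
After op 3 [order #3] market_buy(qty=1): fills=#3x#1:1@101; bids=[#2:4@96] asks=[#1:5@101]
After op 4 [order #4] limit_buy(price=98, qty=3): fills=none; bids=[#4:3@98 #2:4@96] asks=[#1:5@101]
After op 5 [order #5] limit_sell(price=96, qty=9): fills=#4x#5:3@98 #2x#5:4@96; bids=[-] asks=[#5:2@96 #1:5@101]
After op 6 [order #6] limit_sell(price=102, qty=4): fills=none; bids=[-] asks=[#5:2@96 #1:5@101 #6:4@102]
After op 7 [order #7] market_sell(qty=7): fills=none; bids=[-] asks=[#5:2@96 #1:5@101 #6:4@102]
After op 8 [order #8] limit_sell(price=97, qty=8): fills=none; bids=[-] asks=[#5:2@96 #8:8@97 #1:5@101 #6:4@102]
After op 9 [order #9] limit_buy(price=101, qty=10): fills=#9x#5:2@96 #9x#8:8@97; bids=[-] asks=[#1:5@101 #6:4@102]
After op 10 [order #10] limit_sell(price=105, qty=9): fills=none; bids=[-] asks=[#1:5@101 #6:4@102 #10:9@105]

Answer: 3@98,4@96,2@96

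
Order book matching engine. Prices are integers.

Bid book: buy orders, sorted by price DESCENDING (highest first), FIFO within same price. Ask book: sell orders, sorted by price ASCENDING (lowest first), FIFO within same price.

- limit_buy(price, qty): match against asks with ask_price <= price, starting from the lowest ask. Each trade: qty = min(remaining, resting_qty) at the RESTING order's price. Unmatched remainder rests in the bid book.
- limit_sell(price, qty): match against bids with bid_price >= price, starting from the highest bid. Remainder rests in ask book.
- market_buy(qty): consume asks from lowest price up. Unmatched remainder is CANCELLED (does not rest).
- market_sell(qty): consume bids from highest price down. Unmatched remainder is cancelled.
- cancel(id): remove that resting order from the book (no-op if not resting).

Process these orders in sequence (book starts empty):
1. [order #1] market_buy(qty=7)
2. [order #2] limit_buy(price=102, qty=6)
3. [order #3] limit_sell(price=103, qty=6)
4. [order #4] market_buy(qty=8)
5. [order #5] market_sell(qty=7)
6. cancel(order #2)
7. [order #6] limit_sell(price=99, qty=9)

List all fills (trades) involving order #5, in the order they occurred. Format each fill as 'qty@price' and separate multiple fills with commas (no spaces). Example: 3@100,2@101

After op 1 [order #1] market_buy(qty=7): fills=none; bids=[-] asks=[-]
After op 2 [order #2] limit_buy(price=102, qty=6): fills=none; bids=[#2:6@102] asks=[-]
After op 3 [order #3] limit_sell(price=103, qty=6): fills=none; bids=[#2:6@102] asks=[#3:6@103]
After op 4 [order #4] market_buy(qty=8): fills=#4x#3:6@103; bids=[#2:6@102] asks=[-]
After op 5 [order #5] market_sell(qty=7): fills=#2x#5:6@102; bids=[-] asks=[-]
After op 6 cancel(order #2): fills=none; bids=[-] asks=[-]
After op 7 [order #6] limit_sell(price=99, qty=9): fills=none; bids=[-] asks=[#6:9@99]

Answer: 6@102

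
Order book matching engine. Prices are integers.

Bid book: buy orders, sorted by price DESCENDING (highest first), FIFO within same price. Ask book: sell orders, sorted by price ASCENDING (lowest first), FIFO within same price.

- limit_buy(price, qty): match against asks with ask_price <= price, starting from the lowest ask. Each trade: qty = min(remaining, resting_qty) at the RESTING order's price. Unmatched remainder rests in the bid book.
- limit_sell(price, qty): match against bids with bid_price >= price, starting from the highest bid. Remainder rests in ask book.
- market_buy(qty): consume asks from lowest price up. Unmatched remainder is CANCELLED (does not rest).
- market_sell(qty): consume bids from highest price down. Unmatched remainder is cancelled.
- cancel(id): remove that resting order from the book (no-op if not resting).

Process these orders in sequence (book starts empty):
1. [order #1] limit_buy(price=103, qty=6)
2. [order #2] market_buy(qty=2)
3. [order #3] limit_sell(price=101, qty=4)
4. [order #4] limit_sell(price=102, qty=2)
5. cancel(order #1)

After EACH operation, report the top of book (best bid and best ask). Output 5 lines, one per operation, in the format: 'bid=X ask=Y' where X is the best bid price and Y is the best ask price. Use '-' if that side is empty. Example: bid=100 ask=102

Answer: bid=103 ask=-
bid=103 ask=-
bid=103 ask=-
bid=- ask=-
bid=- ask=-

Derivation:
After op 1 [order #1] limit_buy(price=103, qty=6): fills=none; bids=[#1:6@103] asks=[-]
After op 2 [order #2] market_buy(qty=2): fills=none; bids=[#1:6@103] asks=[-]
After op 3 [order #3] limit_sell(price=101, qty=4): fills=#1x#3:4@103; bids=[#1:2@103] asks=[-]
After op 4 [order #4] limit_sell(price=102, qty=2): fills=#1x#4:2@103; bids=[-] asks=[-]
After op 5 cancel(order #1): fills=none; bids=[-] asks=[-]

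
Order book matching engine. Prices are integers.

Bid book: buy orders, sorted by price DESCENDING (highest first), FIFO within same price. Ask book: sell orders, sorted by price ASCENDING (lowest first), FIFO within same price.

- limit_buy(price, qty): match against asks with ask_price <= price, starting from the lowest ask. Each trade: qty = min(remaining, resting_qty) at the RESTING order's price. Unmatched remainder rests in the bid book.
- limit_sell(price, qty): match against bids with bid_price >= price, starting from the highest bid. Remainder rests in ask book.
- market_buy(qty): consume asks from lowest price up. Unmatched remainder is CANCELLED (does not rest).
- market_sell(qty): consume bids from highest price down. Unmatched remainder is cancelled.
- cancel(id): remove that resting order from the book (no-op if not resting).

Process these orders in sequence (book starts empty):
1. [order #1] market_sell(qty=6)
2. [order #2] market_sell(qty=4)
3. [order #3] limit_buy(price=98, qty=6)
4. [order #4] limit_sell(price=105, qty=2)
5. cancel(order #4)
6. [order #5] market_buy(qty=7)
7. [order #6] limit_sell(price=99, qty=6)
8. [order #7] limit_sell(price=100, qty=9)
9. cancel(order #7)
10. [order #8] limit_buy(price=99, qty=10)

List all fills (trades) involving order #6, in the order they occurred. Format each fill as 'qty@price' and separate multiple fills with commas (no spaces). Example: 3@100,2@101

After op 1 [order #1] market_sell(qty=6): fills=none; bids=[-] asks=[-]
After op 2 [order #2] market_sell(qty=4): fills=none; bids=[-] asks=[-]
After op 3 [order #3] limit_buy(price=98, qty=6): fills=none; bids=[#3:6@98] asks=[-]
After op 4 [order #4] limit_sell(price=105, qty=2): fills=none; bids=[#3:6@98] asks=[#4:2@105]
After op 5 cancel(order #4): fills=none; bids=[#3:6@98] asks=[-]
After op 6 [order #5] market_buy(qty=7): fills=none; bids=[#3:6@98] asks=[-]
After op 7 [order #6] limit_sell(price=99, qty=6): fills=none; bids=[#3:6@98] asks=[#6:6@99]
After op 8 [order #7] limit_sell(price=100, qty=9): fills=none; bids=[#3:6@98] asks=[#6:6@99 #7:9@100]
After op 9 cancel(order #7): fills=none; bids=[#3:6@98] asks=[#6:6@99]
After op 10 [order #8] limit_buy(price=99, qty=10): fills=#8x#6:6@99; bids=[#8:4@99 #3:6@98] asks=[-]

Answer: 6@99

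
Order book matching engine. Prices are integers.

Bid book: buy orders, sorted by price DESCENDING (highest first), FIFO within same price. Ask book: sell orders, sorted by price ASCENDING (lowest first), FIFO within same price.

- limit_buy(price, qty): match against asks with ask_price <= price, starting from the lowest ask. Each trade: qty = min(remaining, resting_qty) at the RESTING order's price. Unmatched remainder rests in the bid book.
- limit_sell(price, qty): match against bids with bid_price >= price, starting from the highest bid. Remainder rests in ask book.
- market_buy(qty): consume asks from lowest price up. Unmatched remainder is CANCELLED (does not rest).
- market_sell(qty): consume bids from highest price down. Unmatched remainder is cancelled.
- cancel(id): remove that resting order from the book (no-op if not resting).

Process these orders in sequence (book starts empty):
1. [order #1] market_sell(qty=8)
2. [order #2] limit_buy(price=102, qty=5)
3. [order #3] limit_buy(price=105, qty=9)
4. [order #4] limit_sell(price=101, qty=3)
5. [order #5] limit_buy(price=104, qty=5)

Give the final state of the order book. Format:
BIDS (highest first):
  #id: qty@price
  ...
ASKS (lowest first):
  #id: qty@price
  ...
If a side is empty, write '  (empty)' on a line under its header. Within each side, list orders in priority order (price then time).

After op 1 [order #1] market_sell(qty=8): fills=none; bids=[-] asks=[-]
After op 2 [order #2] limit_buy(price=102, qty=5): fills=none; bids=[#2:5@102] asks=[-]
After op 3 [order #3] limit_buy(price=105, qty=9): fills=none; bids=[#3:9@105 #2:5@102] asks=[-]
After op 4 [order #4] limit_sell(price=101, qty=3): fills=#3x#4:3@105; bids=[#3:6@105 #2:5@102] asks=[-]
After op 5 [order #5] limit_buy(price=104, qty=5): fills=none; bids=[#3:6@105 #5:5@104 #2:5@102] asks=[-]

Answer: BIDS (highest first):
  #3: 6@105
  #5: 5@104
  #2: 5@102
ASKS (lowest first):
  (empty)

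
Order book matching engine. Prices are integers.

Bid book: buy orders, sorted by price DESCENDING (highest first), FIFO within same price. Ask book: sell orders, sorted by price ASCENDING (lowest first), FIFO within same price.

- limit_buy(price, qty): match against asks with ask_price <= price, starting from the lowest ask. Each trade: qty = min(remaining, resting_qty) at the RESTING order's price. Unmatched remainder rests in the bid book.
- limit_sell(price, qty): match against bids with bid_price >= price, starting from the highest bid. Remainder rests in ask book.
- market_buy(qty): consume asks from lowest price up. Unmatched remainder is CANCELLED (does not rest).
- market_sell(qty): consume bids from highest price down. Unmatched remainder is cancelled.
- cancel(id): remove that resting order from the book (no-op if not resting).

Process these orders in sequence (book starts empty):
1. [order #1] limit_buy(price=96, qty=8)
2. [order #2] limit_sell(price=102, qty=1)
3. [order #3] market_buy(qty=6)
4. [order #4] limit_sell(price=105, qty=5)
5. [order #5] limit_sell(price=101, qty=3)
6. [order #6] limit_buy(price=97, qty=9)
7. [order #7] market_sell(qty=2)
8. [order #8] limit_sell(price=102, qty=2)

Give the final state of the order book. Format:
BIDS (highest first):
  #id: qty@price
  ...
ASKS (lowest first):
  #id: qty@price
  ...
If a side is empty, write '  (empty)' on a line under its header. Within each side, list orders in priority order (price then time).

Answer: BIDS (highest first):
  #6: 7@97
  #1: 8@96
ASKS (lowest first):
  #5: 3@101
  #8: 2@102
  #4: 5@105

Derivation:
After op 1 [order #1] limit_buy(price=96, qty=8): fills=none; bids=[#1:8@96] asks=[-]
After op 2 [order #2] limit_sell(price=102, qty=1): fills=none; bids=[#1:8@96] asks=[#2:1@102]
After op 3 [order #3] market_buy(qty=6): fills=#3x#2:1@102; bids=[#1:8@96] asks=[-]
After op 4 [order #4] limit_sell(price=105, qty=5): fills=none; bids=[#1:8@96] asks=[#4:5@105]
After op 5 [order #5] limit_sell(price=101, qty=3): fills=none; bids=[#1:8@96] asks=[#5:3@101 #4:5@105]
After op 6 [order #6] limit_buy(price=97, qty=9): fills=none; bids=[#6:9@97 #1:8@96] asks=[#5:3@101 #4:5@105]
After op 7 [order #7] market_sell(qty=2): fills=#6x#7:2@97; bids=[#6:7@97 #1:8@96] asks=[#5:3@101 #4:5@105]
After op 8 [order #8] limit_sell(price=102, qty=2): fills=none; bids=[#6:7@97 #1:8@96] asks=[#5:3@101 #8:2@102 #4:5@105]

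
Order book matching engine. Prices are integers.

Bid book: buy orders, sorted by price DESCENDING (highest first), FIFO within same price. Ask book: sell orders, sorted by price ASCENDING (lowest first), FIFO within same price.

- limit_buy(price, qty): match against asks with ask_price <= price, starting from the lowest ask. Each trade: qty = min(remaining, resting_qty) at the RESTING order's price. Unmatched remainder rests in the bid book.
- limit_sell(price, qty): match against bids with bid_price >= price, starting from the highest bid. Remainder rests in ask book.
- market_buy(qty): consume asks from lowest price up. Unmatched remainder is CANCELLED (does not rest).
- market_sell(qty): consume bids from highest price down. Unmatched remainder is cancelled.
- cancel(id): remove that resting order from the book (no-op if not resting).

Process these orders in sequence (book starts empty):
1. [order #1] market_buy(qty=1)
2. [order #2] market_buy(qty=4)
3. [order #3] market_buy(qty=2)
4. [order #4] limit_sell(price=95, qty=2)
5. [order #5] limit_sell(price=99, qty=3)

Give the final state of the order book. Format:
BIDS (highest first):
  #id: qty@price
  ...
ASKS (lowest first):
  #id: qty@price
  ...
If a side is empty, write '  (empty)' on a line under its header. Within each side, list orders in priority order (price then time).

After op 1 [order #1] market_buy(qty=1): fills=none; bids=[-] asks=[-]
After op 2 [order #2] market_buy(qty=4): fills=none; bids=[-] asks=[-]
After op 3 [order #3] market_buy(qty=2): fills=none; bids=[-] asks=[-]
After op 4 [order #4] limit_sell(price=95, qty=2): fills=none; bids=[-] asks=[#4:2@95]
After op 5 [order #5] limit_sell(price=99, qty=3): fills=none; bids=[-] asks=[#4:2@95 #5:3@99]

Answer: BIDS (highest first):
  (empty)
ASKS (lowest first):
  #4: 2@95
  #5: 3@99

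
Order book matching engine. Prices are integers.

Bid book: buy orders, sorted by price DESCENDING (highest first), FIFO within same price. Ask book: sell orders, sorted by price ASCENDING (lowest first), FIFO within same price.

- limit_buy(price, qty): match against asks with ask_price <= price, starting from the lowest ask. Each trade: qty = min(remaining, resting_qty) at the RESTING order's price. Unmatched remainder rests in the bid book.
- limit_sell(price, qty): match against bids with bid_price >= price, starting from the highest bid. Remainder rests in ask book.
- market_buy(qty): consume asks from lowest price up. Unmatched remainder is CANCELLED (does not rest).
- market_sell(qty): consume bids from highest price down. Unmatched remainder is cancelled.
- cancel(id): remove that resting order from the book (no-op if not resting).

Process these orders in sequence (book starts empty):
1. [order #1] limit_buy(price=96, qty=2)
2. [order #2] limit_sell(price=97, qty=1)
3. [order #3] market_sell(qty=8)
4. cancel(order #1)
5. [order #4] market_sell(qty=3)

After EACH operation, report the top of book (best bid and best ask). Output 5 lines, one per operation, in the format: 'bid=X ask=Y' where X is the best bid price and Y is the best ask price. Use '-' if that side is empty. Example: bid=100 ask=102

After op 1 [order #1] limit_buy(price=96, qty=2): fills=none; bids=[#1:2@96] asks=[-]
After op 2 [order #2] limit_sell(price=97, qty=1): fills=none; bids=[#1:2@96] asks=[#2:1@97]
After op 3 [order #3] market_sell(qty=8): fills=#1x#3:2@96; bids=[-] asks=[#2:1@97]
After op 4 cancel(order #1): fills=none; bids=[-] asks=[#2:1@97]
After op 5 [order #4] market_sell(qty=3): fills=none; bids=[-] asks=[#2:1@97]

Answer: bid=96 ask=-
bid=96 ask=97
bid=- ask=97
bid=- ask=97
bid=- ask=97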